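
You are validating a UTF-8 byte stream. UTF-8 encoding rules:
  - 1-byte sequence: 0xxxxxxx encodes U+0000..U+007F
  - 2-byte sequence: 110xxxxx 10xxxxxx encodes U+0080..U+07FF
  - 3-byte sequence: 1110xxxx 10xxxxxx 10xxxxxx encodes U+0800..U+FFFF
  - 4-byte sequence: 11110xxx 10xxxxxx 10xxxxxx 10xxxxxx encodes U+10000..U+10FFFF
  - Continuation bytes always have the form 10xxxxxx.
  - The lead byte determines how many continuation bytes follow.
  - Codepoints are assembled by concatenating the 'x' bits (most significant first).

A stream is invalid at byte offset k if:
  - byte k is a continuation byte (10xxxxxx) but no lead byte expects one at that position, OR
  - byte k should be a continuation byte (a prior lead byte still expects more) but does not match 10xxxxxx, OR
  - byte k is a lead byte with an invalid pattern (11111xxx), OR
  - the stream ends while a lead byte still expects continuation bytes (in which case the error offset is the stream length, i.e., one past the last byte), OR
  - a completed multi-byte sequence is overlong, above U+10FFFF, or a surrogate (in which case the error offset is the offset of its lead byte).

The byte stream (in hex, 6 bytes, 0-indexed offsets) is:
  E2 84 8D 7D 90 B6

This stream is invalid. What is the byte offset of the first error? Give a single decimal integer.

Byte[0]=E2: 3-byte lead, need 2 cont bytes. acc=0x2
Byte[1]=84: continuation. acc=(acc<<6)|0x04=0x84
Byte[2]=8D: continuation. acc=(acc<<6)|0x0D=0x210D
Completed: cp=U+210D (starts at byte 0)
Byte[3]=7D: 1-byte ASCII. cp=U+007D
Byte[4]=90: INVALID lead byte (not 0xxx/110x/1110/11110)

Answer: 4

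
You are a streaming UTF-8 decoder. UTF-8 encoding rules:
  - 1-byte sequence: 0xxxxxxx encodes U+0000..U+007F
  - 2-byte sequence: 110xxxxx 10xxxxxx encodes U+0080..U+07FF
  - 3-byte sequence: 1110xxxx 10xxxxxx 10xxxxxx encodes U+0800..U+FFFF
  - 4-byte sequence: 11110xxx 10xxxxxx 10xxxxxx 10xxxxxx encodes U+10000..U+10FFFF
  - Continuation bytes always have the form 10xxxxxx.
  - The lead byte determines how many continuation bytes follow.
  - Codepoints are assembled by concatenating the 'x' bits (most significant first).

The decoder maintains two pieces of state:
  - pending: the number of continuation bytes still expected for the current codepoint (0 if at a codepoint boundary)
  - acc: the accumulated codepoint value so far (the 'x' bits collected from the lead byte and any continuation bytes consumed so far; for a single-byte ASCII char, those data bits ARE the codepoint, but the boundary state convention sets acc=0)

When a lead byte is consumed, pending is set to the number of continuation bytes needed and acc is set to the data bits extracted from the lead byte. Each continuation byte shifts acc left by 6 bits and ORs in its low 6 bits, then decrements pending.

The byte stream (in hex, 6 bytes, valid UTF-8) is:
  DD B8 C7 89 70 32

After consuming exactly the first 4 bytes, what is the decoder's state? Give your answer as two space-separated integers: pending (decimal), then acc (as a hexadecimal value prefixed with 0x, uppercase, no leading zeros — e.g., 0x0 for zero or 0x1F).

Byte[0]=DD: 2-byte lead. pending=1, acc=0x1D
Byte[1]=B8: continuation. acc=(acc<<6)|0x38=0x778, pending=0
Byte[2]=C7: 2-byte lead. pending=1, acc=0x7
Byte[3]=89: continuation. acc=(acc<<6)|0x09=0x1C9, pending=0

Answer: 0 0x1C9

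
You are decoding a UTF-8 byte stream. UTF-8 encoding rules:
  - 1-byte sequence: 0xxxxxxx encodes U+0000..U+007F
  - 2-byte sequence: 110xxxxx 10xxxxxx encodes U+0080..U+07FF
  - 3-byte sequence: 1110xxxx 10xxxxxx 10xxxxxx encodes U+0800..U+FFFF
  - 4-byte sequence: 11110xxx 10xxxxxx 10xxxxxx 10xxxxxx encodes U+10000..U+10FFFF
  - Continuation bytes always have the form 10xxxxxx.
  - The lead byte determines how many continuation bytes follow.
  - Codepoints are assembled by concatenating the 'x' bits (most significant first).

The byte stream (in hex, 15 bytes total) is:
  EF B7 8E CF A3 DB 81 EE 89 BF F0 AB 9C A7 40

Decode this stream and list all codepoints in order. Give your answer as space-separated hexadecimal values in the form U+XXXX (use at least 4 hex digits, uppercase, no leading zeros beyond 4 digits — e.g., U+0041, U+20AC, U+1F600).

Answer: U+FDCE U+03E3 U+06C1 U+E27F U+2B727 U+0040

Derivation:
Byte[0]=EF: 3-byte lead, need 2 cont bytes. acc=0xF
Byte[1]=B7: continuation. acc=(acc<<6)|0x37=0x3F7
Byte[2]=8E: continuation. acc=(acc<<6)|0x0E=0xFDCE
Completed: cp=U+FDCE (starts at byte 0)
Byte[3]=CF: 2-byte lead, need 1 cont bytes. acc=0xF
Byte[4]=A3: continuation. acc=(acc<<6)|0x23=0x3E3
Completed: cp=U+03E3 (starts at byte 3)
Byte[5]=DB: 2-byte lead, need 1 cont bytes. acc=0x1B
Byte[6]=81: continuation. acc=(acc<<6)|0x01=0x6C1
Completed: cp=U+06C1 (starts at byte 5)
Byte[7]=EE: 3-byte lead, need 2 cont bytes. acc=0xE
Byte[8]=89: continuation. acc=(acc<<6)|0x09=0x389
Byte[9]=BF: continuation. acc=(acc<<6)|0x3F=0xE27F
Completed: cp=U+E27F (starts at byte 7)
Byte[10]=F0: 4-byte lead, need 3 cont bytes. acc=0x0
Byte[11]=AB: continuation. acc=(acc<<6)|0x2B=0x2B
Byte[12]=9C: continuation. acc=(acc<<6)|0x1C=0xADC
Byte[13]=A7: continuation. acc=(acc<<6)|0x27=0x2B727
Completed: cp=U+2B727 (starts at byte 10)
Byte[14]=40: 1-byte ASCII. cp=U+0040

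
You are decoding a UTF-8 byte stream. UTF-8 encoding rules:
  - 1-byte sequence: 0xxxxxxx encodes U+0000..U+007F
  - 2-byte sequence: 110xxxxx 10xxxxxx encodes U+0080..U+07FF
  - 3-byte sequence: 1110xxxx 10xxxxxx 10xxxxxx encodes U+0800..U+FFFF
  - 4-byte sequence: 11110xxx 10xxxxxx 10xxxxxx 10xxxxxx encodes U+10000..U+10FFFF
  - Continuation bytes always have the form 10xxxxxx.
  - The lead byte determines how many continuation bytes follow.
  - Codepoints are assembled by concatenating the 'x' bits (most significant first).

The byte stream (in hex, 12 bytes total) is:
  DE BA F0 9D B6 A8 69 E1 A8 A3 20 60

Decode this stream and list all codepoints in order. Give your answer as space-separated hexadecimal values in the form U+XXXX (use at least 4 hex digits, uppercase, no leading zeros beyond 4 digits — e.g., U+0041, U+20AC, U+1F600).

Byte[0]=DE: 2-byte lead, need 1 cont bytes. acc=0x1E
Byte[1]=BA: continuation. acc=(acc<<6)|0x3A=0x7BA
Completed: cp=U+07BA (starts at byte 0)
Byte[2]=F0: 4-byte lead, need 3 cont bytes. acc=0x0
Byte[3]=9D: continuation. acc=(acc<<6)|0x1D=0x1D
Byte[4]=B6: continuation. acc=(acc<<6)|0x36=0x776
Byte[5]=A8: continuation. acc=(acc<<6)|0x28=0x1DDA8
Completed: cp=U+1DDA8 (starts at byte 2)
Byte[6]=69: 1-byte ASCII. cp=U+0069
Byte[7]=E1: 3-byte lead, need 2 cont bytes. acc=0x1
Byte[8]=A8: continuation. acc=(acc<<6)|0x28=0x68
Byte[9]=A3: continuation. acc=(acc<<6)|0x23=0x1A23
Completed: cp=U+1A23 (starts at byte 7)
Byte[10]=20: 1-byte ASCII. cp=U+0020
Byte[11]=60: 1-byte ASCII. cp=U+0060

Answer: U+07BA U+1DDA8 U+0069 U+1A23 U+0020 U+0060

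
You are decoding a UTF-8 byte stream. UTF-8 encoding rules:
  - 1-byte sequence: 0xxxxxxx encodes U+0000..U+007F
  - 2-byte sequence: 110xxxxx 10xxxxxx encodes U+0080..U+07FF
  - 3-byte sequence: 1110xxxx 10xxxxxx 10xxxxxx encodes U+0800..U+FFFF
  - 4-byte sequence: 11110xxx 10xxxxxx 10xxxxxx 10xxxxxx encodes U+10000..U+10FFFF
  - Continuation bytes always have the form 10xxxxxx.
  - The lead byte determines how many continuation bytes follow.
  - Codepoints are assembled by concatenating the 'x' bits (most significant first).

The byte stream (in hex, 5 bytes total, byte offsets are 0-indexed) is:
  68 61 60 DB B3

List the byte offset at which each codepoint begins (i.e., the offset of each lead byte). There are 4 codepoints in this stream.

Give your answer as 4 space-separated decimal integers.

Byte[0]=68: 1-byte ASCII. cp=U+0068
Byte[1]=61: 1-byte ASCII. cp=U+0061
Byte[2]=60: 1-byte ASCII. cp=U+0060
Byte[3]=DB: 2-byte lead, need 1 cont bytes. acc=0x1B
Byte[4]=B3: continuation. acc=(acc<<6)|0x33=0x6F3
Completed: cp=U+06F3 (starts at byte 3)

Answer: 0 1 2 3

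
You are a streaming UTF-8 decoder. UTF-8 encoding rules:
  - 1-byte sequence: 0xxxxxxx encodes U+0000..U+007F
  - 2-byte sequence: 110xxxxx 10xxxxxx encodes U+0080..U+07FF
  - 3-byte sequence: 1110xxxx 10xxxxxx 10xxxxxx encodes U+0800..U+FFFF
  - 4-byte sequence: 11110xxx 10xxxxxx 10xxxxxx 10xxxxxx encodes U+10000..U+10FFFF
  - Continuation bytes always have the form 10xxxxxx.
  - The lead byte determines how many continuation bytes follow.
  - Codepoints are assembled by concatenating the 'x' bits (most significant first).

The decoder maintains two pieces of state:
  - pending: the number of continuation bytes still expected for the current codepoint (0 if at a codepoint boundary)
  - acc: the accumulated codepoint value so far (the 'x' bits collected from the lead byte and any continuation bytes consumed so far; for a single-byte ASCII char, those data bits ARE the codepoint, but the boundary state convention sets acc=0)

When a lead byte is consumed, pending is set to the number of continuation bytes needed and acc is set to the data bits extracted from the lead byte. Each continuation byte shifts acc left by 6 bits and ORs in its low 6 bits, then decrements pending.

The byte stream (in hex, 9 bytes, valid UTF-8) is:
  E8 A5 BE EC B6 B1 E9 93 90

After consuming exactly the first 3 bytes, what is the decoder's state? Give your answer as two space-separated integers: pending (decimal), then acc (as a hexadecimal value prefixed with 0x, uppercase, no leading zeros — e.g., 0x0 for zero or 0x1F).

Byte[0]=E8: 3-byte lead. pending=2, acc=0x8
Byte[1]=A5: continuation. acc=(acc<<6)|0x25=0x225, pending=1
Byte[2]=BE: continuation. acc=(acc<<6)|0x3E=0x897E, pending=0

Answer: 0 0x897E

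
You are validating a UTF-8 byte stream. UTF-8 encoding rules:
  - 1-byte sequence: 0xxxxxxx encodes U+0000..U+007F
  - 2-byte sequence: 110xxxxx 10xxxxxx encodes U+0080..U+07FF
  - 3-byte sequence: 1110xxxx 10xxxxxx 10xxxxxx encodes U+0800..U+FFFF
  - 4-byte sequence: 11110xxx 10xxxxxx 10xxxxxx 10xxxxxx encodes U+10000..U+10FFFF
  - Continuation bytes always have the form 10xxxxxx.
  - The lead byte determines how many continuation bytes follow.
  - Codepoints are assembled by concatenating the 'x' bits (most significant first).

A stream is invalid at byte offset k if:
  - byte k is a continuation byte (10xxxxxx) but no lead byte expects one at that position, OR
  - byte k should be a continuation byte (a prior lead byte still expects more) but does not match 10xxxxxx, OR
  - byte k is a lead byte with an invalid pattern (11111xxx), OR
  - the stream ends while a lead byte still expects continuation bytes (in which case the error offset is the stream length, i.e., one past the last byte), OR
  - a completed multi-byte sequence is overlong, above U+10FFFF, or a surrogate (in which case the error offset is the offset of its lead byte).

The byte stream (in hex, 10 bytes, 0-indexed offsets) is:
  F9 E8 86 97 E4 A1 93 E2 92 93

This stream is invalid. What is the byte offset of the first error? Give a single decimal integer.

Byte[0]=F9: INVALID lead byte (not 0xxx/110x/1110/11110)

Answer: 0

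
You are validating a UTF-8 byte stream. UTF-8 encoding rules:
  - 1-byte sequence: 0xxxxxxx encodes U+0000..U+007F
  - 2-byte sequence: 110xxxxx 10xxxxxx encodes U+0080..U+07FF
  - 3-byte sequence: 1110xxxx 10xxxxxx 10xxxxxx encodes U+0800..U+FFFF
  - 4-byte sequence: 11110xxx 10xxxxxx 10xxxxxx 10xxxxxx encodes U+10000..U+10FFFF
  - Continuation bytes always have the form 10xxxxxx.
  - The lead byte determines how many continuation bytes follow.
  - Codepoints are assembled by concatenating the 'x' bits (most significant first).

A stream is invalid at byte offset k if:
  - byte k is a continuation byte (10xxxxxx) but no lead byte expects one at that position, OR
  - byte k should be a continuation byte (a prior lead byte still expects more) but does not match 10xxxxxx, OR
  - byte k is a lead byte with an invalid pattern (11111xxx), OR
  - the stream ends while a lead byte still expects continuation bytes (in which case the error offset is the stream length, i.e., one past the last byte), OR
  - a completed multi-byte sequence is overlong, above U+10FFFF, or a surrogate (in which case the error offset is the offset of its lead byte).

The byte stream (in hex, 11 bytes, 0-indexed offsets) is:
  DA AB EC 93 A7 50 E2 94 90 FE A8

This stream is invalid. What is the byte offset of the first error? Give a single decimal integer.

Answer: 9

Derivation:
Byte[0]=DA: 2-byte lead, need 1 cont bytes. acc=0x1A
Byte[1]=AB: continuation. acc=(acc<<6)|0x2B=0x6AB
Completed: cp=U+06AB (starts at byte 0)
Byte[2]=EC: 3-byte lead, need 2 cont bytes. acc=0xC
Byte[3]=93: continuation. acc=(acc<<6)|0x13=0x313
Byte[4]=A7: continuation. acc=(acc<<6)|0x27=0xC4E7
Completed: cp=U+C4E7 (starts at byte 2)
Byte[5]=50: 1-byte ASCII. cp=U+0050
Byte[6]=E2: 3-byte lead, need 2 cont bytes. acc=0x2
Byte[7]=94: continuation. acc=(acc<<6)|0x14=0x94
Byte[8]=90: continuation. acc=(acc<<6)|0x10=0x2510
Completed: cp=U+2510 (starts at byte 6)
Byte[9]=FE: INVALID lead byte (not 0xxx/110x/1110/11110)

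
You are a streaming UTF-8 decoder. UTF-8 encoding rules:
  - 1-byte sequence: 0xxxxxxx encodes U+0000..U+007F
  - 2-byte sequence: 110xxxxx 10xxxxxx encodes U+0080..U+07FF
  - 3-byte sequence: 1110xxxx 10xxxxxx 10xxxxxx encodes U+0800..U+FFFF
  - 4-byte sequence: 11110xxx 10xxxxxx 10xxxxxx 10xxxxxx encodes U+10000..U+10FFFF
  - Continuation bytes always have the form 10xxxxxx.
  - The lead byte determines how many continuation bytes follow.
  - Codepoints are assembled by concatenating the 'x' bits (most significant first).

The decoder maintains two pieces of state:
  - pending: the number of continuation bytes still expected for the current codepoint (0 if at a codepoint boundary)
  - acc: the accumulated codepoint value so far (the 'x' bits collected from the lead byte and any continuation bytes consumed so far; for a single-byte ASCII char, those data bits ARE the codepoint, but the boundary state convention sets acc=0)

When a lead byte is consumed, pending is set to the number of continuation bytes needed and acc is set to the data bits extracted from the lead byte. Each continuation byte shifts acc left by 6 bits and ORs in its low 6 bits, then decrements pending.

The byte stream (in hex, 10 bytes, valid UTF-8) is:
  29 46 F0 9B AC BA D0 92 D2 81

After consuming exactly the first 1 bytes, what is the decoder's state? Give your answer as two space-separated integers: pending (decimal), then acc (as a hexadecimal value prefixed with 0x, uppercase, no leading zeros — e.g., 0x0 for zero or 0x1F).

Byte[0]=29: 1-byte. pending=0, acc=0x0

Answer: 0 0x0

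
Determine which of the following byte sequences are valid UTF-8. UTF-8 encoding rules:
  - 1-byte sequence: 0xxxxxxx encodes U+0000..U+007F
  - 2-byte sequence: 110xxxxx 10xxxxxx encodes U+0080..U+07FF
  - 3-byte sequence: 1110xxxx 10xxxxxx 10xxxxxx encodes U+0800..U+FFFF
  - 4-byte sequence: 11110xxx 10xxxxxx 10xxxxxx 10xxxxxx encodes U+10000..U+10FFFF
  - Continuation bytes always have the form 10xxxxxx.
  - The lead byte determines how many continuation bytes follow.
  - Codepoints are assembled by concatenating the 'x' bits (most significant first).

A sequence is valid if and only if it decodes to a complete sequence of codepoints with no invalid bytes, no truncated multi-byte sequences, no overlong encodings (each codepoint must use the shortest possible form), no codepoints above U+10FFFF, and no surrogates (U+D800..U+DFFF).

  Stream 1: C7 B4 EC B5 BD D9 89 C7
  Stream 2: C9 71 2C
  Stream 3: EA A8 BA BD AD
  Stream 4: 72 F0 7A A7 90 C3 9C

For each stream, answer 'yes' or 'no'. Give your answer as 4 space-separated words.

Stream 1: error at byte offset 8. INVALID
Stream 2: error at byte offset 1. INVALID
Stream 3: error at byte offset 3. INVALID
Stream 4: error at byte offset 2. INVALID

Answer: no no no no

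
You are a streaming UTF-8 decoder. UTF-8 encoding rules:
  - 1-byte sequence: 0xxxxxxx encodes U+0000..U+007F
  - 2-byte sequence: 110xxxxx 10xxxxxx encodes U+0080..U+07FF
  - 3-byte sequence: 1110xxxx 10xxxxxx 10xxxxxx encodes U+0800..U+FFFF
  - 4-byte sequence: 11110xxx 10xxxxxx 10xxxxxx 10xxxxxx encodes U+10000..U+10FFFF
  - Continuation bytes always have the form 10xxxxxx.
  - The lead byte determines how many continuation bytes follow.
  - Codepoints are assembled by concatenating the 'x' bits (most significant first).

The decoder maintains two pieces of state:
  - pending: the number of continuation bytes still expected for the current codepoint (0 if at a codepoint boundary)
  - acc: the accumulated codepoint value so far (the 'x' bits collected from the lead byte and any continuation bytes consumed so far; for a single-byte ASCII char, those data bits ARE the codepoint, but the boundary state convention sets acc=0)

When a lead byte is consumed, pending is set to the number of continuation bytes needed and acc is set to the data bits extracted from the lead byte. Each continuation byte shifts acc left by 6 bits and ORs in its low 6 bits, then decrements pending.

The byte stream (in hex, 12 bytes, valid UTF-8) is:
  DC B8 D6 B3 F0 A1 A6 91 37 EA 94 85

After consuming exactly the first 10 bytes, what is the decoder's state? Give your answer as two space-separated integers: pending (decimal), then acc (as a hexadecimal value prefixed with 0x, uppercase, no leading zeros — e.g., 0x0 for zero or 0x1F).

Byte[0]=DC: 2-byte lead. pending=1, acc=0x1C
Byte[1]=B8: continuation. acc=(acc<<6)|0x38=0x738, pending=0
Byte[2]=D6: 2-byte lead. pending=1, acc=0x16
Byte[3]=B3: continuation. acc=(acc<<6)|0x33=0x5B3, pending=0
Byte[4]=F0: 4-byte lead. pending=3, acc=0x0
Byte[5]=A1: continuation. acc=(acc<<6)|0x21=0x21, pending=2
Byte[6]=A6: continuation. acc=(acc<<6)|0x26=0x866, pending=1
Byte[7]=91: continuation. acc=(acc<<6)|0x11=0x21991, pending=0
Byte[8]=37: 1-byte. pending=0, acc=0x0
Byte[9]=EA: 3-byte lead. pending=2, acc=0xA

Answer: 2 0xA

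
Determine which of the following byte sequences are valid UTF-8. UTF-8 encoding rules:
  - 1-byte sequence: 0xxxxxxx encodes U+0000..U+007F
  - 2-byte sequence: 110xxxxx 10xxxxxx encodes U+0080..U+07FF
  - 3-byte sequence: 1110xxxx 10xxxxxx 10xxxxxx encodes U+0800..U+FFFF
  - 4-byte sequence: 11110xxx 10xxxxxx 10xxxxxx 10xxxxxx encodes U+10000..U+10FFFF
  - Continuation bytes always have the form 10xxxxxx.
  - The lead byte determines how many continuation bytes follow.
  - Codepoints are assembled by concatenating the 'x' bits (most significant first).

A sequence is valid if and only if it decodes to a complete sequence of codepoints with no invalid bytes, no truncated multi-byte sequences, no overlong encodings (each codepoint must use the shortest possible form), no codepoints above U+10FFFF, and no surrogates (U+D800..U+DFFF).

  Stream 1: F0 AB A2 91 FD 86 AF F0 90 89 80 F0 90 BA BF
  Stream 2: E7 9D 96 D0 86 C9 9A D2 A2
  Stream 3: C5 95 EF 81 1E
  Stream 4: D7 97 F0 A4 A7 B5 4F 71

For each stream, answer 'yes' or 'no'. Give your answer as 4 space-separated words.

Answer: no yes no yes

Derivation:
Stream 1: error at byte offset 4. INVALID
Stream 2: decodes cleanly. VALID
Stream 3: error at byte offset 4. INVALID
Stream 4: decodes cleanly. VALID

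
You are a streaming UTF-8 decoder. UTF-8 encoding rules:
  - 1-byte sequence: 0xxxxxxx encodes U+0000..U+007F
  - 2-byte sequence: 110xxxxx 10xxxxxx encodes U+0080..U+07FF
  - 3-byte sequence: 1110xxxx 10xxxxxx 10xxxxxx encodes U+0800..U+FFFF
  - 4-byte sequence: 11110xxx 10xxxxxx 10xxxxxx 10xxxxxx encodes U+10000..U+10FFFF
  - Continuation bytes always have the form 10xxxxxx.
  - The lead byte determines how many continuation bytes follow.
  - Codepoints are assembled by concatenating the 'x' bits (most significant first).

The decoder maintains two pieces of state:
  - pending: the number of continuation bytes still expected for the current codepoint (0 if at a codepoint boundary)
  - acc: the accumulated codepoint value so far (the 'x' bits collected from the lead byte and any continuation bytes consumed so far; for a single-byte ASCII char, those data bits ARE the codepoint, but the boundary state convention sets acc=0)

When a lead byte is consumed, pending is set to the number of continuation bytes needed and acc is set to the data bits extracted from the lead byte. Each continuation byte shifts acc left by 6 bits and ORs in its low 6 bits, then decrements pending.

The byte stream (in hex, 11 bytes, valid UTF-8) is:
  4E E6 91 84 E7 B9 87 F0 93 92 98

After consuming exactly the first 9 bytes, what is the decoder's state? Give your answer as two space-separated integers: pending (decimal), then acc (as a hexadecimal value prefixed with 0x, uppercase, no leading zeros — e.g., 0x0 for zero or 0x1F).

Answer: 2 0x13

Derivation:
Byte[0]=4E: 1-byte. pending=0, acc=0x0
Byte[1]=E6: 3-byte lead. pending=2, acc=0x6
Byte[2]=91: continuation. acc=(acc<<6)|0x11=0x191, pending=1
Byte[3]=84: continuation. acc=(acc<<6)|0x04=0x6444, pending=0
Byte[4]=E7: 3-byte lead. pending=2, acc=0x7
Byte[5]=B9: continuation. acc=(acc<<6)|0x39=0x1F9, pending=1
Byte[6]=87: continuation. acc=(acc<<6)|0x07=0x7E47, pending=0
Byte[7]=F0: 4-byte lead. pending=3, acc=0x0
Byte[8]=93: continuation. acc=(acc<<6)|0x13=0x13, pending=2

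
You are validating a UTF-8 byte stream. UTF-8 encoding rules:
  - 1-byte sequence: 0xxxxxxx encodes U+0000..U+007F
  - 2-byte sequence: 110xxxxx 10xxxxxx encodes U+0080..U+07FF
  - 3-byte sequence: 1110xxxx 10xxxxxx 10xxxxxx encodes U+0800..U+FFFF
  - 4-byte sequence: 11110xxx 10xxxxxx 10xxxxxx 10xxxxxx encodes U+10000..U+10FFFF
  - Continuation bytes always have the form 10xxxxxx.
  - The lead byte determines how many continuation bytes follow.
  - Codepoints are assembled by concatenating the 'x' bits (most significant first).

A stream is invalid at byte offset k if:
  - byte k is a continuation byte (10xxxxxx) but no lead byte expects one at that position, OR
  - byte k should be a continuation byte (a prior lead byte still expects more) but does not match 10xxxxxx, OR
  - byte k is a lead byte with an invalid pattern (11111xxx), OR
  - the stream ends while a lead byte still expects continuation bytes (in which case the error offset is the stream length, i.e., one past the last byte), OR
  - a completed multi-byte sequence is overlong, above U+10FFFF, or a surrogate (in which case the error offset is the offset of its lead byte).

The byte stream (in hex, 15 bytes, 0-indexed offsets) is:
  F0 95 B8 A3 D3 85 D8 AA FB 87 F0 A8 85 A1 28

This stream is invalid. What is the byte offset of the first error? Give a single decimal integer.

Byte[0]=F0: 4-byte lead, need 3 cont bytes. acc=0x0
Byte[1]=95: continuation. acc=(acc<<6)|0x15=0x15
Byte[2]=B8: continuation. acc=(acc<<6)|0x38=0x578
Byte[3]=A3: continuation. acc=(acc<<6)|0x23=0x15E23
Completed: cp=U+15E23 (starts at byte 0)
Byte[4]=D3: 2-byte lead, need 1 cont bytes. acc=0x13
Byte[5]=85: continuation. acc=(acc<<6)|0x05=0x4C5
Completed: cp=U+04C5 (starts at byte 4)
Byte[6]=D8: 2-byte lead, need 1 cont bytes. acc=0x18
Byte[7]=AA: continuation. acc=(acc<<6)|0x2A=0x62A
Completed: cp=U+062A (starts at byte 6)
Byte[8]=FB: INVALID lead byte (not 0xxx/110x/1110/11110)

Answer: 8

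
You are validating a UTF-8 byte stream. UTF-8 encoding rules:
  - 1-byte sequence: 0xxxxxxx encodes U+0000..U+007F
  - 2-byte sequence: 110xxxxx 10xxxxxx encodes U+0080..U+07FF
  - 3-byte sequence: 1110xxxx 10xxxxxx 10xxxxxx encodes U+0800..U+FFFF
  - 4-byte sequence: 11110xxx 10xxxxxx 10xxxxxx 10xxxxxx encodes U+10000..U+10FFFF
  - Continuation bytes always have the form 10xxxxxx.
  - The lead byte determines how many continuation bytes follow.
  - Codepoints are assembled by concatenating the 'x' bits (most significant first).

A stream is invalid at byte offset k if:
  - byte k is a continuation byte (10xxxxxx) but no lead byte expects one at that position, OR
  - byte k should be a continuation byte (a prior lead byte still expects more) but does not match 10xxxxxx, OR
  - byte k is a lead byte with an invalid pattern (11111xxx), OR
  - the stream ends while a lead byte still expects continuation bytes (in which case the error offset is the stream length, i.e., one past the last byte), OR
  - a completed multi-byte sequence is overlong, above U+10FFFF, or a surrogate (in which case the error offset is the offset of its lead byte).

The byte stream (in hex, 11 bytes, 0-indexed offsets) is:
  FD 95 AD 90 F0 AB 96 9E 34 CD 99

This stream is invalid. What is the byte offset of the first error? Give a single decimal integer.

Byte[0]=FD: INVALID lead byte (not 0xxx/110x/1110/11110)

Answer: 0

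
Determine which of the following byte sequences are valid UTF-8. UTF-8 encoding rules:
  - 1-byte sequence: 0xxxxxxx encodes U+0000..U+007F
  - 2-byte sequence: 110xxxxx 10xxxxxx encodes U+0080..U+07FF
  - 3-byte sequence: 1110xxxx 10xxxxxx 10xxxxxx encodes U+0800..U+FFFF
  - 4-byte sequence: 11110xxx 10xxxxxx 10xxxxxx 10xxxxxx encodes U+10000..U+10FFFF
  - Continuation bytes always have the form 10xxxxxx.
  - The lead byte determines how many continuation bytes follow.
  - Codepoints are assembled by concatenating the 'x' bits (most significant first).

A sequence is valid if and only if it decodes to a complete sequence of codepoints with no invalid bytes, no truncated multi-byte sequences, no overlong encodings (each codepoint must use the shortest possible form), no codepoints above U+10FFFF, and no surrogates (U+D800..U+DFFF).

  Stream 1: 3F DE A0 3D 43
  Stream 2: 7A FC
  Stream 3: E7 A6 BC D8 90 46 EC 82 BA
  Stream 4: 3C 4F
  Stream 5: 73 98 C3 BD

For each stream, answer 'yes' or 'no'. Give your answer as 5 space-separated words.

Answer: yes no yes yes no

Derivation:
Stream 1: decodes cleanly. VALID
Stream 2: error at byte offset 1. INVALID
Stream 3: decodes cleanly. VALID
Stream 4: decodes cleanly. VALID
Stream 5: error at byte offset 1. INVALID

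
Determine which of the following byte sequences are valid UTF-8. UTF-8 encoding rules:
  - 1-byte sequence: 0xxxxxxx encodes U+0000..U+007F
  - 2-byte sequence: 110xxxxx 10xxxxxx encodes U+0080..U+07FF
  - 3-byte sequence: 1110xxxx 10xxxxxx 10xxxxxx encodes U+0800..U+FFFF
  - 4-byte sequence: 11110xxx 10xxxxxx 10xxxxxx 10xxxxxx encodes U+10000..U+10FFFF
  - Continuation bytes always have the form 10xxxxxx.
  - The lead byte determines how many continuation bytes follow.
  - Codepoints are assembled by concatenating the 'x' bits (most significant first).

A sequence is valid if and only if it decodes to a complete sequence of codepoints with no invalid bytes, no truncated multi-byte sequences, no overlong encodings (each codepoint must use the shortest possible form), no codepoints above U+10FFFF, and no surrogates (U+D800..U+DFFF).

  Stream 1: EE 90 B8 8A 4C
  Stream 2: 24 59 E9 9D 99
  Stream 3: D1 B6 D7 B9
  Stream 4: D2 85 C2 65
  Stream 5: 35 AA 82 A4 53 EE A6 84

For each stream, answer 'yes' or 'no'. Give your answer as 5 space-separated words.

Stream 1: error at byte offset 3. INVALID
Stream 2: decodes cleanly. VALID
Stream 3: decodes cleanly. VALID
Stream 4: error at byte offset 3. INVALID
Stream 5: error at byte offset 1. INVALID

Answer: no yes yes no no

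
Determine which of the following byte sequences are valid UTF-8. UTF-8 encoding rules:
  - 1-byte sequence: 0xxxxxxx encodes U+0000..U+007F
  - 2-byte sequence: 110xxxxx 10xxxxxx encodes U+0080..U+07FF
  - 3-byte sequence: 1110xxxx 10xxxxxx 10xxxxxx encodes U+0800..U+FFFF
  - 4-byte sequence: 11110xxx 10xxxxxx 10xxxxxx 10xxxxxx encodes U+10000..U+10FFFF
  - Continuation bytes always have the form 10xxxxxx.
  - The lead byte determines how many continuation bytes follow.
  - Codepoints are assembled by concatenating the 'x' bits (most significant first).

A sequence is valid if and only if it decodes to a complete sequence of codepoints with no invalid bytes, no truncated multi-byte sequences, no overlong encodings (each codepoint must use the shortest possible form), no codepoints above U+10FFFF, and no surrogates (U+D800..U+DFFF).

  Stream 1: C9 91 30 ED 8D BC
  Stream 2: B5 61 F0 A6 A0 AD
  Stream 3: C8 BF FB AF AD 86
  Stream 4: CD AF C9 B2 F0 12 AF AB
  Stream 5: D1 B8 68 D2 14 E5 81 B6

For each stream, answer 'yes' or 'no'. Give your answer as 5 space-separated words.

Answer: yes no no no no

Derivation:
Stream 1: decodes cleanly. VALID
Stream 2: error at byte offset 0. INVALID
Stream 3: error at byte offset 2. INVALID
Stream 4: error at byte offset 5. INVALID
Stream 5: error at byte offset 4. INVALID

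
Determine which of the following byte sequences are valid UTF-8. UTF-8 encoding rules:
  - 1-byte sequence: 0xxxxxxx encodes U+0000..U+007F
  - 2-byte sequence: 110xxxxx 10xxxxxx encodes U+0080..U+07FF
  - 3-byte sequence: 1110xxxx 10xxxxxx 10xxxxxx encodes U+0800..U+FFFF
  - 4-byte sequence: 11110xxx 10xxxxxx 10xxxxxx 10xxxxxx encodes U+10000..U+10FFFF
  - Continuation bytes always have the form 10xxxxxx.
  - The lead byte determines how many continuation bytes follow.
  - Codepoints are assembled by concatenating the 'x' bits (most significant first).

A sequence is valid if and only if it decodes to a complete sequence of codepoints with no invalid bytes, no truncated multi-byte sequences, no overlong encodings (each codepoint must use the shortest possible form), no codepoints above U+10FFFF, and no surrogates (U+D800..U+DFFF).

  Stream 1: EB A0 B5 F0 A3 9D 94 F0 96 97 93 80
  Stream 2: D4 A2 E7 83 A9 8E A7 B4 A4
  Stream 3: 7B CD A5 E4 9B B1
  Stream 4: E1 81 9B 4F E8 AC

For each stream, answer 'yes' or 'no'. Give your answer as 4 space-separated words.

Answer: no no yes no

Derivation:
Stream 1: error at byte offset 11. INVALID
Stream 2: error at byte offset 5. INVALID
Stream 3: decodes cleanly. VALID
Stream 4: error at byte offset 6. INVALID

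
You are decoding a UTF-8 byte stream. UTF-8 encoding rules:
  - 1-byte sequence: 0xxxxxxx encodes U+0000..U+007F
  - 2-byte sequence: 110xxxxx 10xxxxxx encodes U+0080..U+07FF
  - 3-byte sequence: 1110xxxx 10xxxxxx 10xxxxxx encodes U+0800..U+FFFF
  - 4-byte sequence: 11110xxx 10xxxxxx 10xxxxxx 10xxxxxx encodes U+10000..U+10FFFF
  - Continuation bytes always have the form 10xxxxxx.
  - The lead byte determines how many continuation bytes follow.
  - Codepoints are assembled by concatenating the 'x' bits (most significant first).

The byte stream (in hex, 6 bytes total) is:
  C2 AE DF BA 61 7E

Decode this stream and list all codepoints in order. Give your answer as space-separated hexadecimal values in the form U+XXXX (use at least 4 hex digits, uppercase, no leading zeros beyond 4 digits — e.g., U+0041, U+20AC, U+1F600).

Byte[0]=C2: 2-byte lead, need 1 cont bytes. acc=0x2
Byte[1]=AE: continuation. acc=(acc<<6)|0x2E=0xAE
Completed: cp=U+00AE (starts at byte 0)
Byte[2]=DF: 2-byte lead, need 1 cont bytes. acc=0x1F
Byte[3]=BA: continuation. acc=(acc<<6)|0x3A=0x7FA
Completed: cp=U+07FA (starts at byte 2)
Byte[4]=61: 1-byte ASCII. cp=U+0061
Byte[5]=7E: 1-byte ASCII. cp=U+007E

Answer: U+00AE U+07FA U+0061 U+007E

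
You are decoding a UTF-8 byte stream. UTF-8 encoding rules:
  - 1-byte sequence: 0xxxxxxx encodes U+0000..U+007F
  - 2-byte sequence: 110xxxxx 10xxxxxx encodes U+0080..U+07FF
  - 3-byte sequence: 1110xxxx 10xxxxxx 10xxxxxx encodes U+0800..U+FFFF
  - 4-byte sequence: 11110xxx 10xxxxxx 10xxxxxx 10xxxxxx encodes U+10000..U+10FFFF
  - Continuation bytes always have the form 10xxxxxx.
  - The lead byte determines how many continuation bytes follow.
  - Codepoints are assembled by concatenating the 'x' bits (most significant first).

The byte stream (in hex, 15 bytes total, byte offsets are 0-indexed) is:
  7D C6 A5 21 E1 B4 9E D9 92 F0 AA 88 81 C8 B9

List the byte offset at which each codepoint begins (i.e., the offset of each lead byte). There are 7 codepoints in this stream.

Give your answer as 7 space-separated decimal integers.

Answer: 0 1 3 4 7 9 13

Derivation:
Byte[0]=7D: 1-byte ASCII. cp=U+007D
Byte[1]=C6: 2-byte lead, need 1 cont bytes. acc=0x6
Byte[2]=A5: continuation. acc=(acc<<6)|0x25=0x1A5
Completed: cp=U+01A5 (starts at byte 1)
Byte[3]=21: 1-byte ASCII. cp=U+0021
Byte[4]=E1: 3-byte lead, need 2 cont bytes. acc=0x1
Byte[5]=B4: continuation. acc=(acc<<6)|0x34=0x74
Byte[6]=9E: continuation. acc=(acc<<6)|0x1E=0x1D1E
Completed: cp=U+1D1E (starts at byte 4)
Byte[7]=D9: 2-byte lead, need 1 cont bytes. acc=0x19
Byte[8]=92: continuation. acc=(acc<<6)|0x12=0x652
Completed: cp=U+0652 (starts at byte 7)
Byte[9]=F0: 4-byte lead, need 3 cont bytes. acc=0x0
Byte[10]=AA: continuation. acc=(acc<<6)|0x2A=0x2A
Byte[11]=88: continuation. acc=(acc<<6)|0x08=0xA88
Byte[12]=81: continuation. acc=(acc<<6)|0x01=0x2A201
Completed: cp=U+2A201 (starts at byte 9)
Byte[13]=C8: 2-byte lead, need 1 cont bytes. acc=0x8
Byte[14]=B9: continuation. acc=(acc<<6)|0x39=0x239
Completed: cp=U+0239 (starts at byte 13)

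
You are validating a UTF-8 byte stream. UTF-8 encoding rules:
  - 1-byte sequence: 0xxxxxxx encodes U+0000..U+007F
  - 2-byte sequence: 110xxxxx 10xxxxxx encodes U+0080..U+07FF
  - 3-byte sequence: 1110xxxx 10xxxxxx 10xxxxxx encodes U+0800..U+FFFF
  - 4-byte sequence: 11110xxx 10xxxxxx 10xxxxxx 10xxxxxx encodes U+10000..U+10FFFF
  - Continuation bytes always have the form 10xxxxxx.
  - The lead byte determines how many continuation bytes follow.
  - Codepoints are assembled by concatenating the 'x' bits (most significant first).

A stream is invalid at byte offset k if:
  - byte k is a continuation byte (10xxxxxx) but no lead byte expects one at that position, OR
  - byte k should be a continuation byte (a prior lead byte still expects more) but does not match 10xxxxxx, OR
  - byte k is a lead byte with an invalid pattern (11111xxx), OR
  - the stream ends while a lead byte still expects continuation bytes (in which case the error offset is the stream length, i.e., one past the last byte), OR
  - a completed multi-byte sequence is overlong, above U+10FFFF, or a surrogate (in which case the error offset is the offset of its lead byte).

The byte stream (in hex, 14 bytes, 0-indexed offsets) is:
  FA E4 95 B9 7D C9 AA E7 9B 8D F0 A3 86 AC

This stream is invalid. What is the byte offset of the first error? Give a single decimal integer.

Answer: 0

Derivation:
Byte[0]=FA: INVALID lead byte (not 0xxx/110x/1110/11110)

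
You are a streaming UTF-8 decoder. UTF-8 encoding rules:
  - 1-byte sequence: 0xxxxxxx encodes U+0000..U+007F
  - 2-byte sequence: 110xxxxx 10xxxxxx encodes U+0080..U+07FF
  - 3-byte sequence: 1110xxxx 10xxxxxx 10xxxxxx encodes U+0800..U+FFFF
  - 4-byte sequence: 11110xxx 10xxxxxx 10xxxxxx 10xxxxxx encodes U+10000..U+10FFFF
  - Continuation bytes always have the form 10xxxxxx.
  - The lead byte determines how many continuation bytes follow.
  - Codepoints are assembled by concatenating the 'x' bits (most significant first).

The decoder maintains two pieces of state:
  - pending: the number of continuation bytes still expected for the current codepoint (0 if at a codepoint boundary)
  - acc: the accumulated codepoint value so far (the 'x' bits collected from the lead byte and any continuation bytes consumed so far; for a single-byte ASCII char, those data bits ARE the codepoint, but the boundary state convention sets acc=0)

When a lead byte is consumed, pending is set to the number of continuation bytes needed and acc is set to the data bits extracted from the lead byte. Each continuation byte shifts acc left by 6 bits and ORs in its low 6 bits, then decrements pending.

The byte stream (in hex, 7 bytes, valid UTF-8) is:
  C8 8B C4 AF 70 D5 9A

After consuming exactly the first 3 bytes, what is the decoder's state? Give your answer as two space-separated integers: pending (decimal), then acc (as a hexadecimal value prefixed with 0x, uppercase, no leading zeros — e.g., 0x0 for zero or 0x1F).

Byte[0]=C8: 2-byte lead. pending=1, acc=0x8
Byte[1]=8B: continuation. acc=(acc<<6)|0x0B=0x20B, pending=0
Byte[2]=C4: 2-byte lead. pending=1, acc=0x4

Answer: 1 0x4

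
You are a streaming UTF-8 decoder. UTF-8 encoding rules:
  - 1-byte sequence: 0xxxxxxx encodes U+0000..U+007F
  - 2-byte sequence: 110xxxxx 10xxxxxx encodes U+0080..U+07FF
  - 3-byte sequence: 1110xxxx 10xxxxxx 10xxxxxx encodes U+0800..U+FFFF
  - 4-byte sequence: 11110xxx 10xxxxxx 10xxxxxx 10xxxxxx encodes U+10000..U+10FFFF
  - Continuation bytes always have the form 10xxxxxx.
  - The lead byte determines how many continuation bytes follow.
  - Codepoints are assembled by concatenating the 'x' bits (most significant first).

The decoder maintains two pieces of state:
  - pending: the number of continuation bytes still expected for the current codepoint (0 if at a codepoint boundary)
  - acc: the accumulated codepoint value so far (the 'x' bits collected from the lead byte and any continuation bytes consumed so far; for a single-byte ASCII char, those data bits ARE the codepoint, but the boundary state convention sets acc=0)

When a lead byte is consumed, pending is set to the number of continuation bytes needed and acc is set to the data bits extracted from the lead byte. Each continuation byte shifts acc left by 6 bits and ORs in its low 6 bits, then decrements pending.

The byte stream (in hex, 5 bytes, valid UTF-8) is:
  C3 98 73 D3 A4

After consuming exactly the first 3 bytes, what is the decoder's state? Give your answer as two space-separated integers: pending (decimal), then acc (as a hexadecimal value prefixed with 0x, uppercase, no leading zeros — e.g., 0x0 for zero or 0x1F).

Byte[0]=C3: 2-byte lead. pending=1, acc=0x3
Byte[1]=98: continuation. acc=(acc<<6)|0x18=0xD8, pending=0
Byte[2]=73: 1-byte. pending=0, acc=0x0

Answer: 0 0x0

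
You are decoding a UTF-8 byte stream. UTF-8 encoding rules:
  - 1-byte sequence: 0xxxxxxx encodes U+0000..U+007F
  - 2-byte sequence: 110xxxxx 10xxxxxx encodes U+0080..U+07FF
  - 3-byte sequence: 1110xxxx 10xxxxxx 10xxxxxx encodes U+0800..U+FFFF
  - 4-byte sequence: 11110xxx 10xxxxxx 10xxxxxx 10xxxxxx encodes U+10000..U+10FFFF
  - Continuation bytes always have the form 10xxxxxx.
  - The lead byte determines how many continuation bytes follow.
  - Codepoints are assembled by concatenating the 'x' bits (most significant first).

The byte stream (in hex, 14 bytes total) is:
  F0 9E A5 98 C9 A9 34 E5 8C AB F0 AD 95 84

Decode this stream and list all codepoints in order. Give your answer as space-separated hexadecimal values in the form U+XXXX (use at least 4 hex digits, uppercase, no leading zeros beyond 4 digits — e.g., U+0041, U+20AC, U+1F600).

Answer: U+1E958 U+0269 U+0034 U+532B U+2D544

Derivation:
Byte[0]=F0: 4-byte lead, need 3 cont bytes. acc=0x0
Byte[1]=9E: continuation. acc=(acc<<6)|0x1E=0x1E
Byte[2]=A5: continuation. acc=(acc<<6)|0x25=0x7A5
Byte[3]=98: continuation. acc=(acc<<6)|0x18=0x1E958
Completed: cp=U+1E958 (starts at byte 0)
Byte[4]=C9: 2-byte lead, need 1 cont bytes. acc=0x9
Byte[5]=A9: continuation. acc=(acc<<6)|0x29=0x269
Completed: cp=U+0269 (starts at byte 4)
Byte[6]=34: 1-byte ASCII. cp=U+0034
Byte[7]=E5: 3-byte lead, need 2 cont bytes. acc=0x5
Byte[8]=8C: continuation. acc=(acc<<6)|0x0C=0x14C
Byte[9]=AB: continuation. acc=(acc<<6)|0x2B=0x532B
Completed: cp=U+532B (starts at byte 7)
Byte[10]=F0: 4-byte lead, need 3 cont bytes. acc=0x0
Byte[11]=AD: continuation. acc=(acc<<6)|0x2D=0x2D
Byte[12]=95: continuation. acc=(acc<<6)|0x15=0xB55
Byte[13]=84: continuation. acc=(acc<<6)|0x04=0x2D544
Completed: cp=U+2D544 (starts at byte 10)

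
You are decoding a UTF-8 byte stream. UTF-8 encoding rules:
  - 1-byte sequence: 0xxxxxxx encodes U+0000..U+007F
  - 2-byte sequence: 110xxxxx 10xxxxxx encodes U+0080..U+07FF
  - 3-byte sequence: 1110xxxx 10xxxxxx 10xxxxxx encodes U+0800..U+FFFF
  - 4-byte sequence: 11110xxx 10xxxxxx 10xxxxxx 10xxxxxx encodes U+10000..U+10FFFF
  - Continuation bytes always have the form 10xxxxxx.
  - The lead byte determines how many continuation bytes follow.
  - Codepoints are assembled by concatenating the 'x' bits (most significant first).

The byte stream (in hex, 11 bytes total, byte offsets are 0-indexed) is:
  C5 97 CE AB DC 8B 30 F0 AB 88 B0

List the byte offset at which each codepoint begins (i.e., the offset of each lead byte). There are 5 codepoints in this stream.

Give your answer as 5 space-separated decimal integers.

Byte[0]=C5: 2-byte lead, need 1 cont bytes. acc=0x5
Byte[1]=97: continuation. acc=(acc<<6)|0x17=0x157
Completed: cp=U+0157 (starts at byte 0)
Byte[2]=CE: 2-byte lead, need 1 cont bytes. acc=0xE
Byte[3]=AB: continuation. acc=(acc<<6)|0x2B=0x3AB
Completed: cp=U+03AB (starts at byte 2)
Byte[4]=DC: 2-byte lead, need 1 cont bytes. acc=0x1C
Byte[5]=8B: continuation. acc=(acc<<6)|0x0B=0x70B
Completed: cp=U+070B (starts at byte 4)
Byte[6]=30: 1-byte ASCII. cp=U+0030
Byte[7]=F0: 4-byte lead, need 3 cont bytes. acc=0x0
Byte[8]=AB: continuation. acc=(acc<<6)|0x2B=0x2B
Byte[9]=88: continuation. acc=(acc<<6)|0x08=0xAC8
Byte[10]=B0: continuation. acc=(acc<<6)|0x30=0x2B230
Completed: cp=U+2B230 (starts at byte 7)

Answer: 0 2 4 6 7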